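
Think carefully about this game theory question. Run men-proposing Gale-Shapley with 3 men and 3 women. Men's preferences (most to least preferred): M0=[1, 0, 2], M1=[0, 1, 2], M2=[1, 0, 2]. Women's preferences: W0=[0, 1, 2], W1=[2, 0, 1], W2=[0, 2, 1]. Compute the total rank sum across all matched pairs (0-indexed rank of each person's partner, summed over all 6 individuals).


Step 1: Run Gale-Shapley (men propose, women hold best offer):
  M0 proposes to W1; she accepts
  M1 proposes to W0; she accepts
  M2 proposes to W1; she switches from M0
  M0 proposes to W0; she switches from M1
  M1 proposes to W1; rejected
  M1 proposes to W2; she accepts
Step 2: Final matching: W0-M0, W1-M2, W2-M1
Step 3: 0-indexed ranks (man's rank of his match, then woman's): 1 + 0 + 0 + 0 + 2 + 2
Step 4: Total rank sum = 5

5


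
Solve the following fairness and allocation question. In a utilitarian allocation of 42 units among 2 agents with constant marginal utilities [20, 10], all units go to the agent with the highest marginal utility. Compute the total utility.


Step 1: The marginal utilities are [20, 10]
Step 2: The highest marginal utility is 20
Step 3: All 42 units go to that agent
Step 4: Total utility = 20 * 42 = 840

840


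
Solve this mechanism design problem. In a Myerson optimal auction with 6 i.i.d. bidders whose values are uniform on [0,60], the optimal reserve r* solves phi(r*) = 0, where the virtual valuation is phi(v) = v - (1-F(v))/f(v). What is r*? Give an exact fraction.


Step 1: For U[0,60], F(v) = v/60 and f(v) = 1/60
Step 2: phi(v) = v - (1 - v/60)/(1/60) = v - (60 - v) = 2v - 60
Step 3: Set phi(r*) = 0: 2r* - 60 = 0
Step 4: r* = 60/2 = 30 (the number of bidders n = 6 does not enter)

30


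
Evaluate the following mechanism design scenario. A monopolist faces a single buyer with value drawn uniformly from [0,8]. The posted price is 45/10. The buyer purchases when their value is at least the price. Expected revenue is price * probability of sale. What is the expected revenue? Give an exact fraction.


Step 1: Posted price r = 9/2, value support [0,8]
Step 2: P(v >= r) = (8 - 9/2)/8 = 7/16
Step 3: Expected revenue = r * P(v >= r) = 9/2 * 7/16
Step 4: Revenue = 63/32

63/32


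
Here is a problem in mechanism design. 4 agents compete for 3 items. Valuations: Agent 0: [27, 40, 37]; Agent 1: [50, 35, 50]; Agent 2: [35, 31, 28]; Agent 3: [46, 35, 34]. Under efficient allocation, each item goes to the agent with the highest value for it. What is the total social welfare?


Step 1: For each item, find the maximum value among all agents.
Step 2: Item 0 -> Agent 1 (value 50)
Step 3: Item 1 -> Agent 0 (value 40)
Step 4: Item 2 -> Agent 1 (value 50)
Step 5: Total welfare = 50 + 40 + 50 = 140

140


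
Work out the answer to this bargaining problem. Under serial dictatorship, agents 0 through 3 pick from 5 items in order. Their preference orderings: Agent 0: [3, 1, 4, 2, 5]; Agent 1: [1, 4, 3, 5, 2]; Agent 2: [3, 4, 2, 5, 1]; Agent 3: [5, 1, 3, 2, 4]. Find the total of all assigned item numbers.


Step 1: Agent 0 picks item 3
Step 2: Agent 1 picks item 1
Step 3: Agent 2 picks item 4
Step 4: Agent 3 picks item 5
Step 5: Sum = 3 + 1 + 4 + 5 = 13

13


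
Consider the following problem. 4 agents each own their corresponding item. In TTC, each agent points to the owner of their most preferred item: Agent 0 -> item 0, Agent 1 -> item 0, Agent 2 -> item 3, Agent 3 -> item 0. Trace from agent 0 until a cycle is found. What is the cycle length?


Step 1: Trace the pointer graph from agent 0: 0 -> 0
Step 2: A cycle is detected when we revisit agent 0
Step 3: The cycle is: 0 -> 0
Step 4: Cycle length = 1

1


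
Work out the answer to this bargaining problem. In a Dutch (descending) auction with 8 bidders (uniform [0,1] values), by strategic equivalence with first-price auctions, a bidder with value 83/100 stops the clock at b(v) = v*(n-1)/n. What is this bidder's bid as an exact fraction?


Step 1: Dutch auctions are strategically equivalent to first-price auctions
Step 2: The equilibrium bid is b(v) = v*(n-1)/n
Step 3: b = 83/100 * 7/8
Step 4: b = 581/800

581/800


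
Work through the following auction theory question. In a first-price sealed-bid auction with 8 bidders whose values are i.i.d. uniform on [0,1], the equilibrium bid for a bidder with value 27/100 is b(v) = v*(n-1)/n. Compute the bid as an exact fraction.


Step 1: The symmetric BNE bidding function is b(v) = v * (n-1) / n
Step 2: Substitute v = 27/100 and n = 8
Step 3: b = 27/100 * 7/8
Step 4: b = 189/800

189/800


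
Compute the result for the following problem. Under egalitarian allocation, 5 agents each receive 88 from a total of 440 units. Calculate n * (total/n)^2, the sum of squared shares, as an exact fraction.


Step 1: Each agent's share = 440/5 = 88
Step 2: Square of each share = (88)^2 = 7744
Step 3: Sum of squares = 5 * 7744 = 38720

38720


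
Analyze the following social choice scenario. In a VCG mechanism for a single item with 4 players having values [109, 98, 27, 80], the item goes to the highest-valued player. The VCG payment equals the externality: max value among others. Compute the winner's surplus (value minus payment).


Step 1: The winner is the agent with the highest value: agent 0 with value 109
Step 2: Values of other agents: [98, 27, 80]
Step 3: VCG payment = max of others' values = 98
Step 4: Surplus = 109 - 98 = 11

11


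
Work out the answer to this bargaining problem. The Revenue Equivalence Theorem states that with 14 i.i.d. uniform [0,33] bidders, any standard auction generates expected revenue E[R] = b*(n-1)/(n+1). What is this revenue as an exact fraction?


Step 1: By Revenue Equivalence, expected revenue = b*(n-1)/(n+1)
Step 2: Substituting n = 14, b = 33
Step 3: Revenue = 33*(14-1)/(14+1) = 33*13/15
Step 4: Revenue = 429/15 = 143/5

143/5


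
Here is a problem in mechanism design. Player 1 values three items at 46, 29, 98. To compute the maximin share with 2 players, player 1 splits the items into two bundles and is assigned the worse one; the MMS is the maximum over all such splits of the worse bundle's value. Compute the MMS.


Step 1: Item values = 46, 29, 98
Step 2: Enumerate all 2-bundle partitions and take the smaller bundle:
  Partition 1: {46} vs {29,98} -> bundles 46, 127; min = 46
  Partition 2: {29} vs {46,98} -> bundles 29, 144; min = 29
  Partition 3: {98} vs {46,29} -> bundles 98, 75; min = 75
Step 3: MMS = max(46, 29, 75) = 75

75


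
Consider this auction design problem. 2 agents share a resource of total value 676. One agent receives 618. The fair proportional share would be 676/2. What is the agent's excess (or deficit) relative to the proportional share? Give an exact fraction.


Step 1: Proportional share = 676/2 = 338
Step 2: Agent's actual allocation = 618
Step 3: Excess = 618 - 338 = 280

280


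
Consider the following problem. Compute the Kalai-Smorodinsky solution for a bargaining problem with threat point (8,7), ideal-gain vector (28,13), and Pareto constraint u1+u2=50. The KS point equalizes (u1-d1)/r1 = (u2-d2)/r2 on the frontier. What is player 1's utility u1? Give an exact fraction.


Step 1: At the KS point, (u1-d1)/r1 = (u2-d2)/r2 = t and u1+u2 = 50
Step 2: u1 = d1 + r1*t and u2 = d2 + r2*t, so (d1 + r1*t) + (d2 + r2*t) = 50
Step 3: t = (50 - 8 - 7)/(28 + 13) = 35/41
Step 4: u1 = d1 + r1*t = 8 + 28 * 35/41 = 1308/41
Step 5: (Check: u2 = d2 + r2*t = 742/41; u1+u2 = 1308/41 + 742/41 = 50, on the frontier.)

1308/41


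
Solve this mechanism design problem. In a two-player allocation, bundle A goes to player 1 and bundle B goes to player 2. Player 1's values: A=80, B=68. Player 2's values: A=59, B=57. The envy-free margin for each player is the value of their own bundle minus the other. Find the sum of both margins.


Step 1: Player 1's margin = v1(A) - v1(B) = 80 - 68 = 12
Step 2: Player 2's margin = v2(B) - v2(A) = 57 - 59 = -2
Step 3: Total margin = 12 + -2 = 10

10


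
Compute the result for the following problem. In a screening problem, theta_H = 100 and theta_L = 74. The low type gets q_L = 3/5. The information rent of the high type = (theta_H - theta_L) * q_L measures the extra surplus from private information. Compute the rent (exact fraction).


Step 1: theta_H - theta_L = 100 - 74 = 26
Step 2: Information rent = (theta_H - theta_L) * q_L
Step 3: = 26 * 3/5
Step 4: = 78/5

78/5


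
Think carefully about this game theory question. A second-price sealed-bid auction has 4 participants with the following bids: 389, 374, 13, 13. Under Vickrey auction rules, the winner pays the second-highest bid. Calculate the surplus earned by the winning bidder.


Step 1: Sort bids in descending order: 389, 374, 13, 13
Step 2: The winning bid is the highest: 389
Step 3: The payment equals the second-highest bid: 374
Step 4: Surplus = winner's bid - payment = 389 - 374 = 15

15


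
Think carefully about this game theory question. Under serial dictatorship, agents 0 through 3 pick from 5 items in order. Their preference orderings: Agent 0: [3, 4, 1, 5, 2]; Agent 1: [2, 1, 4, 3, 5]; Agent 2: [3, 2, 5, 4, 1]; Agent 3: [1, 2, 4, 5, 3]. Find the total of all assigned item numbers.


Step 1: Agent 0 picks item 3
Step 2: Agent 1 picks item 2
Step 3: Agent 2 picks item 5
Step 4: Agent 3 picks item 1
Step 5: Sum = 3 + 2 + 5 + 1 = 11

11


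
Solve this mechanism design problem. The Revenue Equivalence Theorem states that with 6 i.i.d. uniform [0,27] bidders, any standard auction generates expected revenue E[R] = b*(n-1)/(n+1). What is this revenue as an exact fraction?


Step 1: By Revenue Equivalence, expected revenue = b*(n-1)/(n+1)
Step 2: Substituting n = 6, b = 27
Step 3: Revenue = 27*(6-1)/(6+1) = 27*5/7
Step 4: Revenue = 135/7

135/7


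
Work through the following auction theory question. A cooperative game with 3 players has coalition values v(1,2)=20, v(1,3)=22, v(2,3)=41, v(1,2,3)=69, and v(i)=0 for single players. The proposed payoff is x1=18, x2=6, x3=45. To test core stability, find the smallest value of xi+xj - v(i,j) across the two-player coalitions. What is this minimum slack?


Step 1: Slack for coalition (1,2): x1+x2 - v12 = 24 - 20 = 4
Step 2: Slack for coalition (1,3): x1+x3 - v13 = 63 - 22 = 41
Step 3: Slack for coalition (2,3): x2+x3 - v23 = 51 - 41 = 10
Step 4: Minimum slack = min(4, 41, 10) = 4, attained by (1,2); no pair can gain by deviating, so the allocation is in the core

4


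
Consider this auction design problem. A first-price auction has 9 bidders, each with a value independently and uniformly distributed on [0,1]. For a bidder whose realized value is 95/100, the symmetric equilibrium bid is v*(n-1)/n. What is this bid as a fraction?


Step 1: The symmetric BNE bidding function is b(v) = v * (n-1) / n
Step 2: Substitute v = 19/20 and n = 9
Step 3: b = 19/20 * 8/9
Step 4: b = 38/45

38/45


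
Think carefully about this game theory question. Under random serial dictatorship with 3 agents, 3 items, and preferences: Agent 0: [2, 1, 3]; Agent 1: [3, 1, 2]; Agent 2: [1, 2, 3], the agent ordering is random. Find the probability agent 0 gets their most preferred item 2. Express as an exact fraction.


Step 1: Agent 0 wants item 2
Step 2: There are 6 possible orderings of agents
Step 3: In 6 orderings, agent 0 gets item 2
Step 4: Probability = 6/6 = 1

1


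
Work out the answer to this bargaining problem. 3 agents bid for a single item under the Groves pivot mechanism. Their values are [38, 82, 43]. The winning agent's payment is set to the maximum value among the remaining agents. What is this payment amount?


Step 1: The efficient winner is agent 1 with value 82
Step 2: Other agents' values: [38, 43]
Step 3: Pivot payment = max(others) = 43
Step 4: The winner pays 43

43


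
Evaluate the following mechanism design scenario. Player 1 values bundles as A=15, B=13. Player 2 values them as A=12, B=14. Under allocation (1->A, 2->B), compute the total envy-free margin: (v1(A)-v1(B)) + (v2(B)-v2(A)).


Step 1: Player 1's margin = v1(A) - v1(B) = 15 - 13 = 2
Step 2: Player 2's margin = v2(B) - v2(A) = 14 - 12 = 2
Step 3: Total margin = 2 + 2 = 4

4


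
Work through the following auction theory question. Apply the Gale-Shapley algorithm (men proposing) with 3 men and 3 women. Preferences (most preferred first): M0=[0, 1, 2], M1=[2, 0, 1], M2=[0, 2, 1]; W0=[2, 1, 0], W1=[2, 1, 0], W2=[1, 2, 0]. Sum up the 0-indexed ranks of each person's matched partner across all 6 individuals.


Step 1: Run Gale-Shapley (men propose, women hold best offer):
  M0 proposes to W0; she accepts
  M1 proposes to W2; she accepts
  M2 proposes to W0; she switches from M0
  M0 proposes to W1; she accepts
Step 2: Final matching: W0-M2, W1-M0, W2-M1
Step 3: 0-indexed ranks (man's rank of his match, then woman's): 0 + 0 + 1 + 2 + 0 + 0
Step 4: Total rank sum = 3

3


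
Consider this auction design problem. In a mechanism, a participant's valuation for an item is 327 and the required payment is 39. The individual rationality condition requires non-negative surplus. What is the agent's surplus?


Step 1: Surplus = value - payment = 327 - 39 = 288
Step 2: IR is satisfied (surplus >= 0)

288


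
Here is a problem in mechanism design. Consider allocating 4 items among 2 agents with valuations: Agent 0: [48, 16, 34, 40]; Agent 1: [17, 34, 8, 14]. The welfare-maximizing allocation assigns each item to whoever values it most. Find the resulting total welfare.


Step 1: For each item, find the maximum value among all agents.
Step 2: Item 0 -> Agent 0 (value 48)
Step 3: Item 1 -> Agent 1 (value 34)
Step 4: Item 2 -> Agent 0 (value 34)
Step 5: Item 3 -> Agent 0 (value 40)
Step 6: Total welfare = 48 + 34 + 34 + 40 = 156

156


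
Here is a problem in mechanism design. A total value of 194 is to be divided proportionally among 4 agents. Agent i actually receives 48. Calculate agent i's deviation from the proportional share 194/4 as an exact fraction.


Step 1: Proportional share = 194/4 = 97/2
Step 2: Agent's actual allocation = 48
Step 3: Excess = 48 - 97/2 = -1/2

-1/2


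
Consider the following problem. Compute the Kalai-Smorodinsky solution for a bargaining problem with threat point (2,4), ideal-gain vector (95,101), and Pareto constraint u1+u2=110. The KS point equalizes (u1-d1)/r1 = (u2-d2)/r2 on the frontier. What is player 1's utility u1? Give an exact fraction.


Step 1: At the KS point, (u1-d1)/r1 = (u2-d2)/r2 = t and u1+u2 = 110
Step 2: u1 = d1 + r1*t and u2 = d2 + r2*t, so (d1 + r1*t) + (d2 + r2*t) = 110
Step 3: t = (110 - 2 - 4)/(95 + 101) = 104/196 = 26/49
Step 4: u1 = d1 + r1*t = 2 + 95 * 26/49 = 2568/49
Step 5: (Check: u2 = d2 + r2*t = 2822/49; u1+u2 = 2568/49 + 2822/49 = 110, on the frontier.)

2568/49


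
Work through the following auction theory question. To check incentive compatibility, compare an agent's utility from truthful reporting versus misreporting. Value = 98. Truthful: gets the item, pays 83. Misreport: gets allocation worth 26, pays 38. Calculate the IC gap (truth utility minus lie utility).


Step 1: U(truth) = value - payment = 98 - 83 = 15
Step 2: U(lie) = allocation - payment = 26 - 38 = -12
Step 3: IC gap = 15 - (-12) = 27

27


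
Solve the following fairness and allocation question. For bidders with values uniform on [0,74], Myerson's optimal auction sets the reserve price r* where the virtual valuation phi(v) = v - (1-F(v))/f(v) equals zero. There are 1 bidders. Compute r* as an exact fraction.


Step 1: For U[0,74], F(v) = v/74 and f(v) = 1/74
Step 2: phi(v) = v - (1 - v/74)/(1/74) = v - (74 - v) = 2v - 74
Step 3: Set phi(r*) = 0: 2r* - 74 = 0
Step 4: r* = 74/2 = 37 (the number of bidders n = 1 does not enter)

37


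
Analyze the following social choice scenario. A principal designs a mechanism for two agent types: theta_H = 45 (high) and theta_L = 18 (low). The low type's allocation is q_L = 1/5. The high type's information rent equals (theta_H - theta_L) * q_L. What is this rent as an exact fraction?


Step 1: theta_H - theta_L = 45 - 18 = 27
Step 2: Information rent = (theta_H - theta_L) * q_L
Step 3: = 27 * 1/5
Step 4: = 27/5

27/5


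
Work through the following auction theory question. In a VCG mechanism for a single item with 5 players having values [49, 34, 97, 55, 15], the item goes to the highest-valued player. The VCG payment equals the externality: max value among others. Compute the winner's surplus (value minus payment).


Step 1: The winner is the agent with the highest value: agent 2 with value 97
Step 2: Values of other agents: [49, 34, 55, 15]
Step 3: VCG payment = max of others' values = 55
Step 4: Surplus = 97 - 55 = 42

42


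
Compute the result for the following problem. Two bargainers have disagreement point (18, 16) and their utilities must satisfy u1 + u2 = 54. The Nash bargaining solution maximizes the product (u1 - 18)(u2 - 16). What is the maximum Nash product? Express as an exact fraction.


Step 1: The Nash solution splits surplus symmetrically above the disagreement point
Step 2: u1 = (total + d1 - d2)/2 = (54 + 18 - 16)/2 = 28
Step 3: u2 = (total - d1 + d2)/2 = (54 - 18 + 16)/2 = 26
Step 4: Nash product = (28 - 18) * (26 - 16)
Step 5: = 10 * 10 = 100

100


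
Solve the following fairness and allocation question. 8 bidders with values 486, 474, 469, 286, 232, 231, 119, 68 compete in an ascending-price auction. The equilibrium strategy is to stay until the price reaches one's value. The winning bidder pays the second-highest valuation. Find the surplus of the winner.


Step 1: Identify the highest value: 486
Step 2: Identify the second-highest value: 474
Step 3: The final price = second-highest value = 474
Step 4: Surplus = 486 - 474 = 12

12


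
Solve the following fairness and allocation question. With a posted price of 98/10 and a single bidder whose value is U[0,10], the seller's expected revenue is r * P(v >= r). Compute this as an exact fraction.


Step 1: Posted price r = 49/5, value support [0,10]
Step 2: P(v >= r) = (10 - 49/5)/10 = 1/50
Step 3: Expected revenue = r * P(v >= r) = 49/5 * 1/50
Step 4: Revenue = 49/250

49/250


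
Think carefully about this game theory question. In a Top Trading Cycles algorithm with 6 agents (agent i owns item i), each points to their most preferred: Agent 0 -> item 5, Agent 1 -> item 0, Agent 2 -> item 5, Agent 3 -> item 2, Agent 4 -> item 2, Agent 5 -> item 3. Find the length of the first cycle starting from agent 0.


Step 1: Trace the pointer graph from agent 0: 0 -> 5 -> 3 -> 2 -> 5
Step 2: A cycle is detected when we revisit agent 5
Step 3: The cycle is: 5 -> 3 -> 2 -> 5
Step 4: Cycle length = 3

3


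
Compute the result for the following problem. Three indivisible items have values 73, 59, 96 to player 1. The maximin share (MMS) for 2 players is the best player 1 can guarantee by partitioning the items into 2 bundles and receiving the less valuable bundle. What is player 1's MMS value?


Step 1: Item values = 73, 59, 96
Step 2: Enumerate all 2-bundle partitions and take the smaller bundle:
  Partition 1: {73} vs {59,96} -> bundles 73, 155; min = 73
  Partition 2: {59} vs {73,96} -> bundles 59, 169; min = 59
  Partition 3: {96} vs {73,59} -> bundles 96, 132; min = 96
Step 3: MMS = max(73, 59, 96) = 96

96


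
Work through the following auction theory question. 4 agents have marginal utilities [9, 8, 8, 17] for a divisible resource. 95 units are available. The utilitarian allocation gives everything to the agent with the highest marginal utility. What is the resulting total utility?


Step 1: The marginal utilities are [9, 8, 8, 17]
Step 2: The highest marginal utility is 17
Step 3: All 95 units go to that agent
Step 4: Total utility = 17 * 95 = 1615

1615


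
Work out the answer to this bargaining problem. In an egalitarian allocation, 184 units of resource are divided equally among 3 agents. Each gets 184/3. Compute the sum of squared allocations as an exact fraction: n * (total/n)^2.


Step 1: Each agent's share = 184/3
Step 2: Square of each share = (184/3)^2 = 33856/9
Step 3: Sum of squares = 3 * 33856/9 = 33856/3

33856/3


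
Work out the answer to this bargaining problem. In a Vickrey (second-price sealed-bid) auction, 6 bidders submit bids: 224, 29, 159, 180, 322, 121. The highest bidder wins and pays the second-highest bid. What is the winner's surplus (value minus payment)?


Step 1: Sort bids in descending order: 322, 224, 180, 159, 121, 29
Step 2: The winning bid is the highest: 322
Step 3: The payment equals the second-highest bid: 224
Step 4: Surplus = winner's bid - payment = 322 - 224 = 98

98


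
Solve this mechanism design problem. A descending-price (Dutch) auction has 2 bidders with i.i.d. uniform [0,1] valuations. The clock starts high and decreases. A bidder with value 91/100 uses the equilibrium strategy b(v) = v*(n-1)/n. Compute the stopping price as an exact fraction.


Step 1: Dutch auctions are strategically equivalent to first-price auctions
Step 2: The equilibrium bid is b(v) = v*(n-1)/n
Step 3: b = 91/100 * 1/2
Step 4: b = 91/200

91/200


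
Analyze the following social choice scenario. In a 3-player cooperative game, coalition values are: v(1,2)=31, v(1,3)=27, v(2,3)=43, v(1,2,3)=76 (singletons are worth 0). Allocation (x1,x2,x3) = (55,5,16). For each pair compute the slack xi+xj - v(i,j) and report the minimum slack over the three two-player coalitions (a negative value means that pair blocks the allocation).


Step 1: Slack for coalition (1,2): x1+x2 - v12 = 60 - 31 = 29
Step 2: Slack for coalition (1,3): x1+x3 - v13 = 71 - 27 = 44
Step 3: Slack for coalition (2,3): x2+x3 - v23 = 21 - 43 = -22
Step 4: Minimum slack = min(29, 44, -22) = -22, attained by (2,3); coalition (2,3) can block (slack < 0), so the allocation is not in the core

-22


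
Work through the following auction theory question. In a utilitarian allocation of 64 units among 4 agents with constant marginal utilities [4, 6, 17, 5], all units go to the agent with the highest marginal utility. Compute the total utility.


Step 1: The marginal utilities are [4, 6, 17, 5]
Step 2: The highest marginal utility is 17
Step 3: All 64 units go to that agent
Step 4: Total utility = 17 * 64 = 1088

1088


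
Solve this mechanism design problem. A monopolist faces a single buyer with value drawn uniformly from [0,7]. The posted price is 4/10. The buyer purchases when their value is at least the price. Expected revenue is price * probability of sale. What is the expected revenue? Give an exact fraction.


Step 1: Posted price r = 2/5, value support [0,7]
Step 2: P(v >= r) = (7 - 2/5)/7 = 33/35
Step 3: Expected revenue = r * P(v >= r) = 2/5 * 33/35
Step 4: Revenue = 66/175

66/175


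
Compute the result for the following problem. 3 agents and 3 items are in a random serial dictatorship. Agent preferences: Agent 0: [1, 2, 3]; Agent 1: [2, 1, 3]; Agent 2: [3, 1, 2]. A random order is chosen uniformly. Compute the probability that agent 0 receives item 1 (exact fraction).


Step 1: Agent 0 wants item 1
Step 2: There are 6 possible orderings of agents
Step 3: In 6 orderings, agent 0 gets item 1
Step 4: Probability = 6/6 = 1

1


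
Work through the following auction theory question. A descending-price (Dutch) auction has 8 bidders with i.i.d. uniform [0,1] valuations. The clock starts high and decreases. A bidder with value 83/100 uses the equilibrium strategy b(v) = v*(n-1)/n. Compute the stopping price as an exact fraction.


Step 1: Dutch auctions are strategically equivalent to first-price auctions
Step 2: The equilibrium bid is b(v) = v*(n-1)/n
Step 3: b = 83/100 * 7/8
Step 4: b = 581/800

581/800


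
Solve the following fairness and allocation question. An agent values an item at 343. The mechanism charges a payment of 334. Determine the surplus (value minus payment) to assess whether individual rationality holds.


Step 1: Surplus = value - payment = 343 - 334 = 9
Step 2: IR is satisfied (surplus >= 0)

9


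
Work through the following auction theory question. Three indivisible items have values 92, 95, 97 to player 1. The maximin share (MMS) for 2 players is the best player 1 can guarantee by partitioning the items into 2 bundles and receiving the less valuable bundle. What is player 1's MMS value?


Step 1: Item values = 92, 95, 97
Step 2: Enumerate all 2-bundle partitions and take the smaller bundle:
  Partition 1: {92} vs {95,97} -> bundles 92, 192; min = 92
  Partition 2: {95} vs {92,97} -> bundles 95, 189; min = 95
  Partition 3: {97} vs {92,95} -> bundles 97, 187; min = 97
Step 3: MMS = max(92, 95, 97) = 97

97


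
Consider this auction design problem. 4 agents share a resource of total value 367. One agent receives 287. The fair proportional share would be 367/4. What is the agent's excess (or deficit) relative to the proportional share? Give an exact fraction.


Step 1: Proportional share = 367/4
Step 2: Agent's actual allocation = 287
Step 3: Excess = 287 - 367/4 = 781/4

781/4


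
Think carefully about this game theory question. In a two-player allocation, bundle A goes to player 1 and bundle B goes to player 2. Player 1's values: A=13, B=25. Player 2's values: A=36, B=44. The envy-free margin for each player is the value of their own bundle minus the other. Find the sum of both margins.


Step 1: Player 1's margin = v1(A) - v1(B) = 13 - 25 = -12
Step 2: Player 2's margin = v2(B) - v2(A) = 44 - 36 = 8
Step 3: Total margin = -12 + 8 = -4

-4


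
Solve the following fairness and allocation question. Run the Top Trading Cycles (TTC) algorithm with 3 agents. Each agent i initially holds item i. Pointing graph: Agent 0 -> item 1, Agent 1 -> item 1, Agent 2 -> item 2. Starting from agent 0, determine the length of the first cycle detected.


Step 1: Trace the pointer graph from agent 0: 0 -> 1 -> 1
Step 2: A cycle is detected when we revisit agent 1
Step 3: The cycle is: 1 -> 1
Step 4: Cycle length = 1

1


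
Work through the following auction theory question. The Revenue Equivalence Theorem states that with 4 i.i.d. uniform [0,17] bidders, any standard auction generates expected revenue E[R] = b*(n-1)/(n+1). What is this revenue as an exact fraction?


Step 1: By Revenue Equivalence, expected revenue = b*(n-1)/(n+1)
Step 2: Substituting n = 4, b = 17
Step 3: Revenue = 17*(4-1)/(4+1) = 17*3/5
Step 4: Revenue = 51/5

51/5


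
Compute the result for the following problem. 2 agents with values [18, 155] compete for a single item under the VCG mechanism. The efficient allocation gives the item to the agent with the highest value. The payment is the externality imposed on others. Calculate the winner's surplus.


Step 1: The winner is the agent with the highest value: agent 1 with value 155
Step 2: Values of other agents: [18]
Step 3: VCG payment = max of others' values = 18
Step 4: Surplus = 155 - 18 = 137

137


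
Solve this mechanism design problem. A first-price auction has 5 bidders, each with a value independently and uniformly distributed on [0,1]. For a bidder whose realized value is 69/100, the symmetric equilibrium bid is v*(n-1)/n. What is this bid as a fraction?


Step 1: The symmetric BNE bidding function is b(v) = v * (n-1) / n
Step 2: Substitute v = 69/100 and n = 5
Step 3: b = 69/100 * 4/5
Step 4: b = 69/125

69/125


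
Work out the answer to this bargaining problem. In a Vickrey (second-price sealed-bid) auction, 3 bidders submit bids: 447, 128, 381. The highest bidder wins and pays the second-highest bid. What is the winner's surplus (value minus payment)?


Step 1: Sort bids in descending order: 447, 381, 128
Step 2: The winning bid is the highest: 447
Step 3: The payment equals the second-highest bid: 381
Step 4: Surplus = winner's bid - payment = 447 - 381 = 66

66


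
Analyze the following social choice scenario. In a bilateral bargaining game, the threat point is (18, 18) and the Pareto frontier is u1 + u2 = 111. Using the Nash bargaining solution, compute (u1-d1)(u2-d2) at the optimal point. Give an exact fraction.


Step 1: The Nash solution splits surplus symmetrically above the disagreement point
Step 2: u1 = (total + d1 - d2)/2 = (111 + 18 - 18)/2 = 111/2
Step 3: u2 = (total - d1 + d2)/2 = (111 - 18 + 18)/2 = 111/2
Step 4: Nash product = (111/2 - 18) * (111/2 - 18)
Step 5: = 75/2 * 75/2 = 5625/4

5625/4


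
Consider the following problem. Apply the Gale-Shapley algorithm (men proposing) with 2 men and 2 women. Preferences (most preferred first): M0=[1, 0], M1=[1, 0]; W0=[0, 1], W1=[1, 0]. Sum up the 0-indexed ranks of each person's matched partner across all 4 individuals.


Step 1: Run Gale-Shapley (men propose, women hold best offer):
  M0 proposes to W1; she accepts
  M1 proposes to W1; she switches from M0
  M0 proposes to W0; she accepts
Step 2: Final matching: W0-M0, W1-M1
Step 3: 0-indexed ranks (man's rank of his match, then woman's): 1 + 0 + 0 + 0
Step 4: Total rank sum = 1

1


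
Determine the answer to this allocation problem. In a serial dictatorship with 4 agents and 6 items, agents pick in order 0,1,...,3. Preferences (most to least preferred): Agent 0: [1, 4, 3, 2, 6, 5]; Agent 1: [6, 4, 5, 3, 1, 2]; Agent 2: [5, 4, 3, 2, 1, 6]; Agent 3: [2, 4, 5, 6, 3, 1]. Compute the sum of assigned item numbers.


Step 1: Agent 0 picks item 1
Step 2: Agent 1 picks item 6
Step 3: Agent 2 picks item 5
Step 4: Agent 3 picks item 2
Step 5: Sum = 1 + 6 + 5 + 2 = 14

14


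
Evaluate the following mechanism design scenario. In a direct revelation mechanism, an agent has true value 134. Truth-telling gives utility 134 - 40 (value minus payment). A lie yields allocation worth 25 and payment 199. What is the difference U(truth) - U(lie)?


Step 1: U(truth) = value - payment = 134 - 40 = 94
Step 2: U(lie) = allocation - payment = 25 - 199 = -174
Step 3: IC gap = 94 - (-174) = 268

268


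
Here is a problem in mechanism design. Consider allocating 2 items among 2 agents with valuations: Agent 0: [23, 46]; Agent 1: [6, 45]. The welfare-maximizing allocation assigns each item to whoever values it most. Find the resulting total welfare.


Step 1: For each item, find the maximum value among all agents.
Step 2: Item 0 -> Agent 0 (value 23)
Step 3: Item 1 -> Agent 0 (value 46)
Step 4: Total welfare = 23 + 46 = 69

69


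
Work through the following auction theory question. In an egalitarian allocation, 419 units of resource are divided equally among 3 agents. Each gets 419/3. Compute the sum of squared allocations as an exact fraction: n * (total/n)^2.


Step 1: Each agent's share = 419/3
Step 2: Square of each share = (419/3)^2 = 175561/9
Step 3: Sum of squares = 3 * 175561/9 = 175561/3

175561/3


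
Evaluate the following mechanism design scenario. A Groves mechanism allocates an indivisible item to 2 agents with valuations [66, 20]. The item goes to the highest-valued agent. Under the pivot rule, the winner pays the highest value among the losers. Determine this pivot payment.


Step 1: The efficient winner is agent 0 with value 66
Step 2: Other agents' values: [20]
Step 3: Pivot payment = max(others) = 20
Step 4: The winner pays 20

20


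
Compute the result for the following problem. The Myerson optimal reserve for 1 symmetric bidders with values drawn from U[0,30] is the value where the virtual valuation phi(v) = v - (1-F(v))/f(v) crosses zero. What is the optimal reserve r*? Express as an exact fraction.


Step 1: For U[0,30], F(v) = v/30 and f(v) = 1/30
Step 2: phi(v) = v - (1 - v/30)/(1/30) = v - (30 - v) = 2v - 30
Step 3: Set phi(r*) = 0: 2r* - 30 = 0
Step 4: r* = 30/2 = 15 (the number of bidders n = 1 does not enter)

15


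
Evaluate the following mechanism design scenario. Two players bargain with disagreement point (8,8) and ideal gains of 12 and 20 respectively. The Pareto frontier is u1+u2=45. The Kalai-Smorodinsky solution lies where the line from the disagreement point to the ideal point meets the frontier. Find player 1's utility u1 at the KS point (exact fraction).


Step 1: At the KS point, (u1-d1)/r1 = (u2-d2)/r2 = t and u1+u2 = 45
Step 2: u1 = d1 + r1*t and u2 = d2 + r2*t, so (d1 + r1*t) + (d2 + r2*t) = 45
Step 3: t = (45 - 8 - 8)/(12 + 20) = 29/32
Step 4: u1 = d1 + r1*t = 8 + 12 * 29/32 = 151/8
Step 5: (Check: u2 = d2 + r2*t = 209/8; u1+u2 = 151/8 + 209/8 = 45, on the frontier.)

151/8


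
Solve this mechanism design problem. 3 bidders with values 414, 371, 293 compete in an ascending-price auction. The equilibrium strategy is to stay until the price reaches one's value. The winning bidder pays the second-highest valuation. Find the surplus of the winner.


Step 1: Identify the highest value: 414
Step 2: Identify the second-highest value: 371
Step 3: The final price = second-highest value = 371
Step 4: Surplus = 414 - 371 = 43

43


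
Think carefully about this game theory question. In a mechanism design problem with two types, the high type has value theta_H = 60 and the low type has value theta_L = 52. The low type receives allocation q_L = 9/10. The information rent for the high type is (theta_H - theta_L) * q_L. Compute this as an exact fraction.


Step 1: theta_H - theta_L = 60 - 52 = 8
Step 2: Information rent = (theta_H - theta_L) * q_L
Step 3: = 8 * 9/10
Step 4: = 36/5

36/5


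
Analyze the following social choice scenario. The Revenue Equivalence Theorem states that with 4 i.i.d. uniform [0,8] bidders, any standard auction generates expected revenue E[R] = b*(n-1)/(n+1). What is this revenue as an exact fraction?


Step 1: By Revenue Equivalence, expected revenue = b*(n-1)/(n+1)
Step 2: Substituting n = 4, b = 8
Step 3: Revenue = 8*(4-1)/(4+1) = 8*3/5
Step 4: Revenue = 24/5

24/5


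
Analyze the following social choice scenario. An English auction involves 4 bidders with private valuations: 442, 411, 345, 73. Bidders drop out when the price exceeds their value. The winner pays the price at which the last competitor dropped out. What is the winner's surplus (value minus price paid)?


Step 1: Identify the highest value: 442
Step 2: Identify the second-highest value: 411
Step 3: The final price = second-highest value = 411
Step 4: Surplus = 442 - 411 = 31

31


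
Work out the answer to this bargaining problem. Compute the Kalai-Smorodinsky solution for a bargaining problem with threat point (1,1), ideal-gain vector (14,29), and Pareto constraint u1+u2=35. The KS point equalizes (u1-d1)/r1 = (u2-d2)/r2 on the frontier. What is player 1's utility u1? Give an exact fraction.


Step 1: At the KS point, (u1-d1)/r1 = (u2-d2)/r2 = t and u1+u2 = 35
Step 2: u1 = d1 + r1*t and u2 = d2 + r2*t, so (d1 + r1*t) + (d2 + r2*t) = 35
Step 3: t = (35 - 1 - 1)/(14 + 29) = 33/43
Step 4: u1 = d1 + r1*t = 1 + 14 * 33/43 = 505/43
Step 5: (Check: u2 = d2 + r2*t = 1000/43; u1+u2 = 505/43 + 1000/43 = 35, on the frontier.)

505/43


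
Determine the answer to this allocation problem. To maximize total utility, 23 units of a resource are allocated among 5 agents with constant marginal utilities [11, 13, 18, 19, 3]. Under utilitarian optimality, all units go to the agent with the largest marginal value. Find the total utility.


Step 1: The marginal utilities are [11, 13, 18, 19, 3]
Step 2: The highest marginal utility is 19
Step 3: All 23 units go to that agent
Step 4: Total utility = 19 * 23 = 437

437


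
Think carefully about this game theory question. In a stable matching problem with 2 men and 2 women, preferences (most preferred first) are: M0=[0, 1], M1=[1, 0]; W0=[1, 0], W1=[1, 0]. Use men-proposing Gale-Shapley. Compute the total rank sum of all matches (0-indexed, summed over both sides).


Step 1: Run Gale-Shapley (men propose, women hold best offer):
  M0 proposes to W0; she accepts
  M1 proposes to W1; she accepts
Step 2: Final matching: W0-M0, W1-M1
Step 3: 0-indexed ranks (man's rank of his match, then woman's): 0 + 1 + 0 + 0
Step 4: Total rank sum = 1

1


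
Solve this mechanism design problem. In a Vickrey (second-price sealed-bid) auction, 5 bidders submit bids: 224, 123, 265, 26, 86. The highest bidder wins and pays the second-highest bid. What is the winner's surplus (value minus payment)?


Step 1: Sort bids in descending order: 265, 224, 123, 86, 26
Step 2: The winning bid is the highest: 265
Step 3: The payment equals the second-highest bid: 224
Step 4: Surplus = winner's bid - payment = 265 - 224 = 41

41


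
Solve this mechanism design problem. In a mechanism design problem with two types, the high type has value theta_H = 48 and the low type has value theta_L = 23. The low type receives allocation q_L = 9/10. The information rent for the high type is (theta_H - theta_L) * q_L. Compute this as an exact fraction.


Step 1: theta_H - theta_L = 48 - 23 = 25
Step 2: Information rent = (theta_H - theta_L) * q_L
Step 3: = 25 * 9/10
Step 4: = 45/2

45/2


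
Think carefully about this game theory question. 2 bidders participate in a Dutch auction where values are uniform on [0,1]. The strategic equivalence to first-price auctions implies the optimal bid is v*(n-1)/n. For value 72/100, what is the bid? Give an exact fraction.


Step 1: Dutch auctions are strategically equivalent to first-price auctions
Step 2: The equilibrium bid is b(v) = v*(n-1)/n
Step 3: b = 18/25 * 1/2
Step 4: b = 9/25

9/25


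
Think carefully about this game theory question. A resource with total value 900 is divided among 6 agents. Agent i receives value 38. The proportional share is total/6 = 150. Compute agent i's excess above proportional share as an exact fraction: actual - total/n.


Step 1: Proportional share = 900/6 = 150
Step 2: Agent's actual allocation = 38
Step 3: Excess = 38 - 150 = -112

-112


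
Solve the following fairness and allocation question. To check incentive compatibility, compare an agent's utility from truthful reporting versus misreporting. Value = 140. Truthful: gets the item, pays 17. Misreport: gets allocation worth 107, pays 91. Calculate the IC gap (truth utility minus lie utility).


Step 1: U(truth) = value - payment = 140 - 17 = 123
Step 2: U(lie) = allocation - payment = 107 - 91 = 16
Step 3: IC gap = 123 - 16 = 107

107


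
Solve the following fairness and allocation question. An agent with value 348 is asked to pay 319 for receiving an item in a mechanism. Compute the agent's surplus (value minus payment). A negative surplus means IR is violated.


Step 1: Surplus = value - payment = 348 - 319 = 29
Step 2: IR is satisfied (surplus >= 0)

29


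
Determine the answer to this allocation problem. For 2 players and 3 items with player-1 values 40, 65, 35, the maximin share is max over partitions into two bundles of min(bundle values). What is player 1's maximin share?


Step 1: Item values = 40, 65, 35
Step 2: Enumerate all 2-bundle partitions and take the smaller bundle:
  Partition 1: {40} vs {65,35} -> bundles 40, 100; min = 40
  Partition 2: {65} vs {40,35} -> bundles 65, 75; min = 65
  Partition 3: {35} vs {40,65} -> bundles 35, 105; min = 35
Step 3: MMS = max(40, 65, 35) = 65

65


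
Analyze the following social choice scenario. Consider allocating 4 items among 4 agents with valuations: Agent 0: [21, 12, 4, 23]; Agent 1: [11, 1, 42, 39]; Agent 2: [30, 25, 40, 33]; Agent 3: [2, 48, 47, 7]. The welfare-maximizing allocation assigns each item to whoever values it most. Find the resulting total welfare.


Step 1: For each item, find the maximum value among all agents.
Step 2: Item 0 -> Agent 2 (value 30)
Step 3: Item 1 -> Agent 3 (value 48)
Step 4: Item 2 -> Agent 3 (value 47)
Step 5: Item 3 -> Agent 1 (value 39)
Step 6: Total welfare = 30 + 48 + 47 + 39 = 164

164


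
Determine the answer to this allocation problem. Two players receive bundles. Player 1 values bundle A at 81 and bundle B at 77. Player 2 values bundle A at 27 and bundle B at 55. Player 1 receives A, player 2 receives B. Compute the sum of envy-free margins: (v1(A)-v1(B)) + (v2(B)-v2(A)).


Step 1: Player 1's margin = v1(A) - v1(B) = 81 - 77 = 4
Step 2: Player 2's margin = v2(B) - v2(A) = 55 - 27 = 28
Step 3: Total margin = 4 + 28 = 32

32


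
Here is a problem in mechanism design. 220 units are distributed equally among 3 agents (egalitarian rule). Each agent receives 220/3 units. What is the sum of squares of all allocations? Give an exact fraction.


Step 1: Each agent's share = 220/3
Step 2: Square of each share = (220/3)^2 = 48400/9
Step 3: Sum of squares = 3 * 48400/9 = 48400/3

48400/3
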